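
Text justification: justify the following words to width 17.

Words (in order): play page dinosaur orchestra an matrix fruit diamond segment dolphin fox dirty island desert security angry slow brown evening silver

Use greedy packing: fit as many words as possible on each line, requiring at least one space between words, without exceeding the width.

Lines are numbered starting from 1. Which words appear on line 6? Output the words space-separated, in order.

Answer: dolphin fox dirty

Derivation:
Line 1: ['play', 'page'] (min_width=9, slack=8)
Line 2: ['dinosaur'] (min_width=8, slack=9)
Line 3: ['orchestra', 'an'] (min_width=12, slack=5)
Line 4: ['matrix', 'fruit'] (min_width=12, slack=5)
Line 5: ['diamond', 'segment'] (min_width=15, slack=2)
Line 6: ['dolphin', 'fox', 'dirty'] (min_width=17, slack=0)
Line 7: ['island', 'desert'] (min_width=13, slack=4)
Line 8: ['security', 'angry'] (min_width=14, slack=3)
Line 9: ['slow', 'brown'] (min_width=10, slack=7)
Line 10: ['evening', 'silver'] (min_width=14, slack=3)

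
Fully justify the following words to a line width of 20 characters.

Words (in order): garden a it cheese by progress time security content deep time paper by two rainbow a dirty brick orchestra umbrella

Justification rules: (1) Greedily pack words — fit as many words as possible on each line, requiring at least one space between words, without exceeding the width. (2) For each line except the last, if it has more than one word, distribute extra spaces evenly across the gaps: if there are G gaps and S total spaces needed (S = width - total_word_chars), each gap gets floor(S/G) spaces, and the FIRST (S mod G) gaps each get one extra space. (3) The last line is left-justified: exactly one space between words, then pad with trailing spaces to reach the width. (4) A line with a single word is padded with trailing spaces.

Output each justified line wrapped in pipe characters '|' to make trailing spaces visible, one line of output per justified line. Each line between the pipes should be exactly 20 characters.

Line 1: ['garden', 'a', 'it', 'cheese'] (min_width=18, slack=2)
Line 2: ['by', 'progress', 'time'] (min_width=16, slack=4)
Line 3: ['security', 'content'] (min_width=16, slack=4)
Line 4: ['deep', 'time', 'paper', 'by'] (min_width=18, slack=2)
Line 5: ['two', 'rainbow', 'a', 'dirty'] (min_width=19, slack=1)
Line 6: ['brick', 'orchestra'] (min_width=15, slack=5)
Line 7: ['umbrella'] (min_width=8, slack=12)

Answer: |garden  a  it cheese|
|by   progress   time|
|security     content|
|deep  time  paper by|
|two  rainbow a dirty|
|brick      orchestra|
|umbrella            |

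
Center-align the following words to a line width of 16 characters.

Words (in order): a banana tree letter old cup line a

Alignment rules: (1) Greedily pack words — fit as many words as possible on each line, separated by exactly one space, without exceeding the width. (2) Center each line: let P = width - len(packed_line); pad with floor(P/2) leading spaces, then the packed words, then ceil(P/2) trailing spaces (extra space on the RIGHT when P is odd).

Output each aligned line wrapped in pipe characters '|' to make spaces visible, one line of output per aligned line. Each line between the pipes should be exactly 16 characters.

Answer: | a banana tree  |
| letter old cup |
|     line a     |

Derivation:
Line 1: ['a', 'banana', 'tree'] (min_width=13, slack=3)
Line 2: ['letter', 'old', 'cup'] (min_width=14, slack=2)
Line 3: ['line', 'a'] (min_width=6, slack=10)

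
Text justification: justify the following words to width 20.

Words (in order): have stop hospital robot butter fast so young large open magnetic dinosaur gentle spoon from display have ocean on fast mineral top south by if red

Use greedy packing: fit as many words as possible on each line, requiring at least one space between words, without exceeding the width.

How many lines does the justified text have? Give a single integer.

Line 1: ['have', 'stop', 'hospital'] (min_width=18, slack=2)
Line 2: ['robot', 'butter', 'fast', 'so'] (min_width=20, slack=0)
Line 3: ['young', 'large', 'open'] (min_width=16, slack=4)
Line 4: ['magnetic', 'dinosaur'] (min_width=17, slack=3)
Line 5: ['gentle', 'spoon', 'from'] (min_width=17, slack=3)
Line 6: ['display', 'have', 'ocean'] (min_width=18, slack=2)
Line 7: ['on', 'fast', 'mineral', 'top'] (min_width=19, slack=1)
Line 8: ['south', 'by', 'if', 'red'] (min_width=15, slack=5)
Total lines: 8

Answer: 8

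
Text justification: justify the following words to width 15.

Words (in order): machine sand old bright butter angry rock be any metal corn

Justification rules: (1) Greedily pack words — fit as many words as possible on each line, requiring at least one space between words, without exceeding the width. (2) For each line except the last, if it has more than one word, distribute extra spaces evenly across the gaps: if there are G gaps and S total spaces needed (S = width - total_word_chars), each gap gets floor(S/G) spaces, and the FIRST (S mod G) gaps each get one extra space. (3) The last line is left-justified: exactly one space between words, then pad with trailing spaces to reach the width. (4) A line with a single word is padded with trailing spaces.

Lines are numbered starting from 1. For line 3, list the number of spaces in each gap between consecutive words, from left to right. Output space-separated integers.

Line 1: ['machine', 'sand'] (min_width=12, slack=3)
Line 2: ['old', 'bright'] (min_width=10, slack=5)
Line 3: ['butter', 'angry'] (min_width=12, slack=3)
Line 4: ['rock', 'be', 'any'] (min_width=11, slack=4)
Line 5: ['metal', 'corn'] (min_width=10, slack=5)

Answer: 4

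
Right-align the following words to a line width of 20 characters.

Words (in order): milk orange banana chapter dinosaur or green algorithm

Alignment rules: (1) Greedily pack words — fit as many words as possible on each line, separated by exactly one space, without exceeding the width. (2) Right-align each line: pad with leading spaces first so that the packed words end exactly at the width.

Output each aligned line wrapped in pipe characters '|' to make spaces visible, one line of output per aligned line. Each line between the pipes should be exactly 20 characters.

Line 1: ['milk', 'orange', 'banana'] (min_width=18, slack=2)
Line 2: ['chapter', 'dinosaur', 'or'] (min_width=19, slack=1)
Line 3: ['green', 'algorithm'] (min_width=15, slack=5)

Answer: |  milk orange banana|
| chapter dinosaur or|
|     green algorithm|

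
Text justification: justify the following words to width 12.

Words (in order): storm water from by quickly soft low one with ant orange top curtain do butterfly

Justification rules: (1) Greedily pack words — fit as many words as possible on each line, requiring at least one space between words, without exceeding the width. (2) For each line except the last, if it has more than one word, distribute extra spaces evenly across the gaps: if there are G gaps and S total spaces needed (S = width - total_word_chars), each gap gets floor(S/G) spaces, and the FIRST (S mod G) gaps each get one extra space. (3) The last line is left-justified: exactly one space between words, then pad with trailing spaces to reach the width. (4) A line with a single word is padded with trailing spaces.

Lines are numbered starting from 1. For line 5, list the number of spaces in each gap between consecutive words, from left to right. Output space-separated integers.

Answer: 3

Derivation:
Line 1: ['storm', 'water'] (min_width=11, slack=1)
Line 2: ['from', 'by'] (min_width=7, slack=5)
Line 3: ['quickly', 'soft'] (min_width=12, slack=0)
Line 4: ['low', 'one', 'with'] (min_width=12, slack=0)
Line 5: ['ant', 'orange'] (min_width=10, slack=2)
Line 6: ['top', 'curtain'] (min_width=11, slack=1)
Line 7: ['do', 'butterfly'] (min_width=12, slack=0)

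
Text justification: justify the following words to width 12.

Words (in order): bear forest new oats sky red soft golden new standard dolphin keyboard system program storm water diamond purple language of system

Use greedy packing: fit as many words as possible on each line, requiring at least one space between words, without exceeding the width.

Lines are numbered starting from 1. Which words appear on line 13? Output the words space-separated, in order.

Line 1: ['bear', 'forest'] (min_width=11, slack=1)
Line 2: ['new', 'oats', 'sky'] (min_width=12, slack=0)
Line 3: ['red', 'soft'] (min_width=8, slack=4)
Line 4: ['golden', 'new'] (min_width=10, slack=2)
Line 5: ['standard'] (min_width=8, slack=4)
Line 6: ['dolphin'] (min_width=7, slack=5)
Line 7: ['keyboard'] (min_width=8, slack=4)
Line 8: ['system'] (min_width=6, slack=6)
Line 9: ['program'] (min_width=7, slack=5)
Line 10: ['storm', 'water'] (min_width=11, slack=1)
Line 11: ['diamond'] (min_width=7, slack=5)
Line 12: ['purple'] (min_width=6, slack=6)
Line 13: ['language', 'of'] (min_width=11, slack=1)
Line 14: ['system'] (min_width=6, slack=6)

Answer: language of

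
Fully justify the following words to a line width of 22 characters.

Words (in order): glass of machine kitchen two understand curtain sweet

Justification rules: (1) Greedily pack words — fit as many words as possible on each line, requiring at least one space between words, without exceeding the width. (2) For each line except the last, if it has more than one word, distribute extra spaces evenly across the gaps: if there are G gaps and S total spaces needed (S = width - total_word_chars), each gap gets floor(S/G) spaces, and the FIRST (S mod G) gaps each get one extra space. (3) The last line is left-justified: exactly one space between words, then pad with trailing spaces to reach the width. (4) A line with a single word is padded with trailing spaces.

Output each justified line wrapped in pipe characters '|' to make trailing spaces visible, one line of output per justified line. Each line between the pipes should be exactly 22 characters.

Line 1: ['glass', 'of', 'machine'] (min_width=16, slack=6)
Line 2: ['kitchen', 'two', 'understand'] (min_width=22, slack=0)
Line 3: ['curtain', 'sweet'] (min_width=13, slack=9)

Answer: |glass    of    machine|
|kitchen two understand|
|curtain sweet         |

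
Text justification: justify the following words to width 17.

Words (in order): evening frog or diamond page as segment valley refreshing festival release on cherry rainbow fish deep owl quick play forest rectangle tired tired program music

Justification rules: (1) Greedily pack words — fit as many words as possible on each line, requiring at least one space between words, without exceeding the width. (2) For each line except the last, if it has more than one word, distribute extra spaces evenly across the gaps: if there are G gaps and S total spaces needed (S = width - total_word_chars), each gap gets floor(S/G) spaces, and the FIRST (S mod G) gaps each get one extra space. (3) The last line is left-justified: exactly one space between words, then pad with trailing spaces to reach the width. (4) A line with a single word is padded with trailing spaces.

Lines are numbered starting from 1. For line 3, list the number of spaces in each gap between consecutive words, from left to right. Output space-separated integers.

Line 1: ['evening', 'frog', 'or'] (min_width=15, slack=2)
Line 2: ['diamond', 'page', 'as'] (min_width=15, slack=2)
Line 3: ['segment', 'valley'] (min_width=14, slack=3)
Line 4: ['refreshing'] (min_width=10, slack=7)
Line 5: ['festival', 'release'] (min_width=16, slack=1)
Line 6: ['on', 'cherry', 'rainbow'] (min_width=17, slack=0)
Line 7: ['fish', 'deep', 'owl'] (min_width=13, slack=4)
Line 8: ['quick', 'play', 'forest'] (min_width=17, slack=0)
Line 9: ['rectangle', 'tired'] (min_width=15, slack=2)
Line 10: ['tired', 'program'] (min_width=13, slack=4)
Line 11: ['music'] (min_width=5, slack=12)

Answer: 4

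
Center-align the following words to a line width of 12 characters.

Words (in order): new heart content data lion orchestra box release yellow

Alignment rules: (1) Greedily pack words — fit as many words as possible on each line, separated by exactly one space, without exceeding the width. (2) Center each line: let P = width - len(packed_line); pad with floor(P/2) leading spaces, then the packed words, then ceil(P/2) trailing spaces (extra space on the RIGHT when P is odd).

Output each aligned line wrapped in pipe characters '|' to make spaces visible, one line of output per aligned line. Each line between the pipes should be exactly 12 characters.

Answer: | new heart  |
|content data|
|    lion    |
| orchestra  |
|box release |
|   yellow   |

Derivation:
Line 1: ['new', 'heart'] (min_width=9, slack=3)
Line 2: ['content', 'data'] (min_width=12, slack=0)
Line 3: ['lion'] (min_width=4, slack=8)
Line 4: ['orchestra'] (min_width=9, slack=3)
Line 5: ['box', 'release'] (min_width=11, slack=1)
Line 6: ['yellow'] (min_width=6, slack=6)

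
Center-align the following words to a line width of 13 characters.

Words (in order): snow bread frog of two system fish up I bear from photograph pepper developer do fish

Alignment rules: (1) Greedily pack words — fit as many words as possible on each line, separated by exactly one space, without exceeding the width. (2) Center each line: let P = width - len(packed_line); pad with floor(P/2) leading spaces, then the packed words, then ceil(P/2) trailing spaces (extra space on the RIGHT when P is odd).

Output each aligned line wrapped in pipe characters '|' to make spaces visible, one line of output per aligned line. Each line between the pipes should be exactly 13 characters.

Line 1: ['snow', 'bread'] (min_width=10, slack=3)
Line 2: ['frog', 'of', 'two'] (min_width=11, slack=2)
Line 3: ['system', 'fish'] (min_width=11, slack=2)
Line 4: ['up', 'I', 'bear'] (min_width=9, slack=4)
Line 5: ['from'] (min_width=4, slack=9)
Line 6: ['photograph'] (min_width=10, slack=3)
Line 7: ['pepper'] (min_width=6, slack=7)
Line 8: ['developer', 'do'] (min_width=12, slack=1)
Line 9: ['fish'] (min_width=4, slack=9)

Answer: | snow bread  |
| frog of two |
| system fish |
|  up I bear  |
|    from     |
| photograph  |
|   pepper    |
|developer do |
|    fish     |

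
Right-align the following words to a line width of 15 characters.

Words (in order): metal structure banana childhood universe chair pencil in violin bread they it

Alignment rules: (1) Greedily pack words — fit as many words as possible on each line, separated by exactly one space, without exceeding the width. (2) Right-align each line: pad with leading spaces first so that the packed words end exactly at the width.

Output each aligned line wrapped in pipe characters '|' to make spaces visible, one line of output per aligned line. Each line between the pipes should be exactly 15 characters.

Line 1: ['metal', 'structure'] (min_width=15, slack=0)
Line 2: ['banana'] (min_width=6, slack=9)
Line 3: ['childhood'] (min_width=9, slack=6)
Line 4: ['universe', 'chair'] (min_width=14, slack=1)
Line 5: ['pencil', 'in'] (min_width=9, slack=6)
Line 6: ['violin', 'bread'] (min_width=12, slack=3)
Line 7: ['they', 'it'] (min_width=7, slack=8)

Answer: |metal structure|
|         banana|
|      childhood|
| universe chair|
|      pencil in|
|   violin bread|
|        they it|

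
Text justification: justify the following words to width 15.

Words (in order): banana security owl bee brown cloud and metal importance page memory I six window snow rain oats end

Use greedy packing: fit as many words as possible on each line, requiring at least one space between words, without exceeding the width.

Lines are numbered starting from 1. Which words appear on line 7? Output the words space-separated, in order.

Answer: rain oats end

Derivation:
Line 1: ['banana', 'security'] (min_width=15, slack=0)
Line 2: ['owl', 'bee', 'brown'] (min_width=13, slack=2)
Line 3: ['cloud', 'and', 'metal'] (min_width=15, slack=0)
Line 4: ['importance', 'page'] (min_width=15, slack=0)
Line 5: ['memory', 'I', 'six'] (min_width=12, slack=3)
Line 6: ['window', 'snow'] (min_width=11, slack=4)
Line 7: ['rain', 'oats', 'end'] (min_width=13, slack=2)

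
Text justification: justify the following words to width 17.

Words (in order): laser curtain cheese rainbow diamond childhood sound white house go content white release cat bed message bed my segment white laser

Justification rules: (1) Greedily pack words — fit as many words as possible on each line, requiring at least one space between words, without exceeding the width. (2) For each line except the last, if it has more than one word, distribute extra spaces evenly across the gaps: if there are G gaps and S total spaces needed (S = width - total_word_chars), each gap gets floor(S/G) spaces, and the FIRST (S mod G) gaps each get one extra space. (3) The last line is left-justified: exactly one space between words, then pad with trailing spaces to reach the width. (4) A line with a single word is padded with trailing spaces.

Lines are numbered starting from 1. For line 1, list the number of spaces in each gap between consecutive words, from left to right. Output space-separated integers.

Answer: 5

Derivation:
Line 1: ['laser', 'curtain'] (min_width=13, slack=4)
Line 2: ['cheese', 'rainbow'] (min_width=14, slack=3)
Line 3: ['diamond', 'childhood'] (min_width=17, slack=0)
Line 4: ['sound', 'white', 'house'] (min_width=17, slack=0)
Line 5: ['go', 'content', 'white'] (min_width=16, slack=1)
Line 6: ['release', 'cat', 'bed'] (min_width=15, slack=2)
Line 7: ['message', 'bed', 'my'] (min_width=14, slack=3)
Line 8: ['segment', 'white'] (min_width=13, slack=4)
Line 9: ['laser'] (min_width=5, slack=12)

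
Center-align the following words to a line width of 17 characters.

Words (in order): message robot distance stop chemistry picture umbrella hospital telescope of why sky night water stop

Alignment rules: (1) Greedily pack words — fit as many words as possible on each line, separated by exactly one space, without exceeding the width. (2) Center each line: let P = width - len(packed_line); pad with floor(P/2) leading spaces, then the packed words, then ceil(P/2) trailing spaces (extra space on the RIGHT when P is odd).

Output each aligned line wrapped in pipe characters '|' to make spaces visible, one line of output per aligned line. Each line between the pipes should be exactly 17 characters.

Line 1: ['message', 'robot'] (min_width=13, slack=4)
Line 2: ['distance', 'stop'] (min_width=13, slack=4)
Line 3: ['chemistry', 'picture'] (min_width=17, slack=0)
Line 4: ['umbrella', 'hospital'] (min_width=17, slack=0)
Line 5: ['telescope', 'of', 'why'] (min_width=16, slack=1)
Line 6: ['sky', 'night', 'water'] (min_width=15, slack=2)
Line 7: ['stop'] (min_width=4, slack=13)

Answer: |  message robot  |
|  distance stop  |
|chemistry picture|
|umbrella hospital|
|telescope of why |
| sky night water |
|      stop       |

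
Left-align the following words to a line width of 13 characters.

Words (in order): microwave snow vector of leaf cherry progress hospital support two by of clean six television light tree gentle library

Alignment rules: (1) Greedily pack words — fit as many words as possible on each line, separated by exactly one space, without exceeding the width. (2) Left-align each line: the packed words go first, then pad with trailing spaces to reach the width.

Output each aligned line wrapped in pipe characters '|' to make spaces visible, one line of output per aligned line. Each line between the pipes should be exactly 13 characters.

Line 1: ['microwave'] (min_width=9, slack=4)
Line 2: ['snow', 'vector'] (min_width=11, slack=2)
Line 3: ['of', 'leaf'] (min_width=7, slack=6)
Line 4: ['cherry'] (min_width=6, slack=7)
Line 5: ['progress'] (min_width=8, slack=5)
Line 6: ['hospital'] (min_width=8, slack=5)
Line 7: ['support', 'two'] (min_width=11, slack=2)
Line 8: ['by', 'of', 'clean'] (min_width=11, slack=2)
Line 9: ['six'] (min_width=3, slack=10)
Line 10: ['television'] (min_width=10, slack=3)
Line 11: ['light', 'tree'] (min_width=10, slack=3)
Line 12: ['gentle'] (min_width=6, slack=7)
Line 13: ['library'] (min_width=7, slack=6)

Answer: |microwave    |
|snow vector  |
|of leaf      |
|cherry       |
|progress     |
|hospital     |
|support two  |
|by of clean  |
|six          |
|television   |
|light tree   |
|gentle       |
|library      |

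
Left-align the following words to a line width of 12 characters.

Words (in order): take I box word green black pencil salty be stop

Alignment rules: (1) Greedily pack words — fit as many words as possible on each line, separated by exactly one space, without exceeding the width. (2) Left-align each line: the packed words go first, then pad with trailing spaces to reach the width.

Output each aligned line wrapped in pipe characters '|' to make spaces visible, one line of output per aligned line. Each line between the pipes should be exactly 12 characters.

Line 1: ['take', 'I', 'box'] (min_width=10, slack=2)
Line 2: ['word', 'green'] (min_width=10, slack=2)
Line 3: ['black', 'pencil'] (min_width=12, slack=0)
Line 4: ['salty', 'be'] (min_width=8, slack=4)
Line 5: ['stop'] (min_width=4, slack=8)

Answer: |take I box  |
|word green  |
|black pencil|
|salty be    |
|stop        |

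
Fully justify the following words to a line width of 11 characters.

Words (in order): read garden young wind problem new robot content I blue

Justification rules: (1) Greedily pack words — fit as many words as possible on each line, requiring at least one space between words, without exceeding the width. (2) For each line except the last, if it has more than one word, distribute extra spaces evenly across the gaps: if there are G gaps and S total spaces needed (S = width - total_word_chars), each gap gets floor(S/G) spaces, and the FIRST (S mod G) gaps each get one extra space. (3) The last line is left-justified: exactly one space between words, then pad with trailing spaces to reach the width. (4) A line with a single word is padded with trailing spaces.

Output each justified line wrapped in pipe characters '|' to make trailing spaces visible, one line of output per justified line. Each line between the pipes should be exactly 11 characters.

Answer: |read garden|
|young  wind|
|problem new|
|robot      |
|content   I|
|blue       |

Derivation:
Line 1: ['read', 'garden'] (min_width=11, slack=0)
Line 2: ['young', 'wind'] (min_width=10, slack=1)
Line 3: ['problem', 'new'] (min_width=11, slack=0)
Line 4: ['robot'] (min_width=5, slack=6)
Line 5: ['content', 'I'] (min_width=9, slack=2)
Line 6: ['blue'] (min_width=4, slack=7)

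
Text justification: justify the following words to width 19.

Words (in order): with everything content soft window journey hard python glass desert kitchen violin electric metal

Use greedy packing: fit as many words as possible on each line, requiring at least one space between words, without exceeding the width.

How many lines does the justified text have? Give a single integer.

Answer: 6

Derivation:
Line 1: ['with', 'everything'] (min_width=15, slack=4)
Line 2: ['content', 'soft', 'window'] (min_width=19, slack=0)
Line 3: ['journey', 'hard', 'python'] (min_width=19, slack=0)
Line 4: ['glass', 'desert'] (min_width=12, slack=7)
Line 5: ['kitchen', 'violin'] (min_width=14, slack=5)
Line 6: ['electric', 'metal'] (min_width=14, slack=5)
Total lines: 6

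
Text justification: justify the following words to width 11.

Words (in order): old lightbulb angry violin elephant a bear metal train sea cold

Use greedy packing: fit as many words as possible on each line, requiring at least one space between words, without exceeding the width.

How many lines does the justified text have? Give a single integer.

Line 1: ['old'] (min_width=3, slack=8)
Line 2: ['lightbulb'] (min_width=9, slack=2)
Line 3: ['angry'] (min_width=5, slack=6)
Line 4: ['violin'] (min_width=6, slack=5)
Line 5: ['elephant', 'a'] (min_width=10, slack=1)
Line 6: ['bear', 'metal'] (min_width=10, slack=1)
Line 7: ['train', 'sea'] (min_width=9, slack=2)
Line 8: ['cold'] (min_width=4, slack=7)
Total lines: 8

Answer: 8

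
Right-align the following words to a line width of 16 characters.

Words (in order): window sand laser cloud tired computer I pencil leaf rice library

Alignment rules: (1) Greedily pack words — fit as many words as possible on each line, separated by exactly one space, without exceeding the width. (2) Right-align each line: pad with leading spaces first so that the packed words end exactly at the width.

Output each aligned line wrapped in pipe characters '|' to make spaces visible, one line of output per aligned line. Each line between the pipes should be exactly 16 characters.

Answer: |     window sand|
|     laser cloud|
|tired computer I|
|pencil leaf rice|
|         library|

Derivation:
Line 1: ['window', 'sand'] (min_width=11, slack=5)
Line 2: ['laser', 'cloud'] (min_width=11, slack=5)
Line 3: ['tired', 'computer', 'I'] (min_width=16, slack=0)
Line 4: ['pencil', 'leaf', 'rice'] (min_width=16, slack=0)
Line 5: ['library'] (min_width=7, slack=9)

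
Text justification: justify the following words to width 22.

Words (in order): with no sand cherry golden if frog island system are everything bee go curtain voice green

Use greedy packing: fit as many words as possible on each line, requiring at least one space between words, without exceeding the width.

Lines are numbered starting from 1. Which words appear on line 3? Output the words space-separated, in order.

Answer: system are everything

Derivation:
Line 1: ['with', 'no', 'sand', 'cherry'] (min_width=19, slack=3)
Line 2: ['golden', 'if', 'frog', 'island'] (min_width=21, slack=1)
Line 3: ['system', 'are', 'everything'] (min_width=21, slack=1)
Line 4: ['bee', 'go', 'curtain', 'voice'] (min_width=20, slack=2)
Line 5: ['green'] (min_width=5, slack=17)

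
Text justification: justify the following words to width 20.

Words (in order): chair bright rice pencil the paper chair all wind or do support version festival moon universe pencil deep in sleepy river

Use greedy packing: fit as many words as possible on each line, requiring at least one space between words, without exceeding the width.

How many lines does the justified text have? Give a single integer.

Answer: 7

Derivation:
Line 1: ['chair', 'bright', 'rice'] (min_width=17, slack=3)
Line 2: ['pencil', 'the', 'paper'] (min_width=16, slack=4)
Line 3: ['chair', 'all', 'wind', 'or', 'do'] (min_width=20, slack=0)
Line 4: ['support', 'version'] (min_width=15, slack=5)
Line 5: ['festival', 'moon'] (min_width=13, slack=7)
Line 6: ['universe', 'pencil', 'deep'] (min_width=20, slack=0)
Line 7: ['in', 'sleepy', 'river'] (min_width=15, slack=5)
Total lines: 7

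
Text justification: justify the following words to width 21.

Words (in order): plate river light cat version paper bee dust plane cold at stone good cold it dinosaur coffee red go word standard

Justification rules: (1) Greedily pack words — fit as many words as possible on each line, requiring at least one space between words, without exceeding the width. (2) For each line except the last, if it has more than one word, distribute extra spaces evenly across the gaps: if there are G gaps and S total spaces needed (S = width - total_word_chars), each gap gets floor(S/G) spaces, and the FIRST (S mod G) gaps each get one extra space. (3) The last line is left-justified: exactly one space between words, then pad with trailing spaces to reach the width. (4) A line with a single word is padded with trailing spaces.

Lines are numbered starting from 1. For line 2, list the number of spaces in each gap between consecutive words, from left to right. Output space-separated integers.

Line 1: ['plate', 'river', 'light', 'cat'] (min_width=21, slack=0)
Line 2: ['version', 'paper', 'bee'] (min_width=17, slack=4)
Line 3: ['dust', 'plane', 'cold', 'at'] (min_width=18, slack=3)
Line 4: ['stone', 'good', 'cold', 'it'] (min_width=18, slack=3)
Line 5: ['dinosaur', 'coffee', 'red'] (min_width=19, slack=2)
Line 6: ['go', 'word', 'standard'] (min_width=16, slack=5)

Answer: 3 3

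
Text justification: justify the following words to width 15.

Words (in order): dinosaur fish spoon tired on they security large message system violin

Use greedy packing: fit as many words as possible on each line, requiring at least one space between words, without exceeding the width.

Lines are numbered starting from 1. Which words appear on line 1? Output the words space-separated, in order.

Answer: dinosaur fish

Derivation:
Line 1: ['dinosaur', 'fish'] (min_width=13, slack=2)
Line 2: ['spoon', 'tired', 'on'] (min_width=14, slack=1)
Line 3: ['they', 'security'] (min_width=13, slack=2)
Line 4: ['large', 'message'] (min_width=13, slack=2)
Line 5: ['system', 'violin'] (min_width=13, slack=2)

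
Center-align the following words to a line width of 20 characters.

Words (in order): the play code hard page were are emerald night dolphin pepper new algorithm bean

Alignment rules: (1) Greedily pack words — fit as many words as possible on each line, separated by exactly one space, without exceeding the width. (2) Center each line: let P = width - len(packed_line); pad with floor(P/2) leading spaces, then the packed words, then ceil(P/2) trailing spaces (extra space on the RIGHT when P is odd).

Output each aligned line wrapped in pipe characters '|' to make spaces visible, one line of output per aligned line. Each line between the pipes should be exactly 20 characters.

Answer: | the play code hard |
|   page were are    |
|   emerald night    |
| dolphin pepper new |
|   algorithm bean   |

Derivation:
Line 1: ['the', 'play', 'code', 'hard'] (min_width=18, slack=2)
Line 2: ['page', 'were', 'are'] (min_width=13, slack=7)
Line 3: ['emerald', 'night'] (min_width=13, slack=7)
Line 4: ['dolphin', 'pepper', 'new'] (min_width=18, slack=2)
Line 5: ['algorithm', 'bean'] (min_width=14, slack=6)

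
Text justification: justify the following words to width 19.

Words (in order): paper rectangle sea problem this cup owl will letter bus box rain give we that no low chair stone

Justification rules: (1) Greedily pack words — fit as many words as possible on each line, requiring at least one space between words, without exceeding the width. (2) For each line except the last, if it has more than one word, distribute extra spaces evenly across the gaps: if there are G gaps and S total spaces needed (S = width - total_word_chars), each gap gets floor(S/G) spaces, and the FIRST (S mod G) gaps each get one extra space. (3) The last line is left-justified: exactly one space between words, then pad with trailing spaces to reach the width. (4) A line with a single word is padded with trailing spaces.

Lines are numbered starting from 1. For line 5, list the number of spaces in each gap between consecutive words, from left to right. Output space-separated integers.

Line 1: ['paper', 'rectangle', 'sea'] (min_width=19, slack=0)
Line 2: ['problem', 'this', 'cup'] (min_width=16, slack=3)
Line 3: ['owl', 'will', 'letter', 'bus'] (min_width=19, slack=0)
Line 4: ['box', 'rain', 'give', 'we'] (min_width=16, slack=3)
Line 5: ['that', 'no', 'low', 'chair'] (min_width=17, slack=2)
Line 6: ['stone'] (min_width=5, slack=14)

Answer: 2 2 1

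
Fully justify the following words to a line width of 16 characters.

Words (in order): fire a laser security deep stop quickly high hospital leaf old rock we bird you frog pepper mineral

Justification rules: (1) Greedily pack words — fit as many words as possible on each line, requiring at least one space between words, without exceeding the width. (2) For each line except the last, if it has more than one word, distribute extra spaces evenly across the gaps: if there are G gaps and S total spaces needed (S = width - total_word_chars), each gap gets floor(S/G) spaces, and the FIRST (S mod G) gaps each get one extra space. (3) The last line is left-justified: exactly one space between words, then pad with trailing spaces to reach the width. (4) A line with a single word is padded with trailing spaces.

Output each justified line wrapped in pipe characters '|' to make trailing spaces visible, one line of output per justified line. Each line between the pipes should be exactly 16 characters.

Line 1: ['fire', 'a', 'laser'] (min_width=12, slack=4)
Line 2: ['security', 'deep'] (min_width=13, slack=3)
Line 3: ['stop', 'quickly'] (min_width=12, slack=4)
Line 4: ['high', 'hospital'] (min_width=13, slack=3)
Line 5: ['leaf', 'old', 'rock', 'we'] (min_width=16, slack=0)
Line 6: ['bird', 'you', 'frog'] (min_width=13, slack=3)
Line 7: ['pepper', 'mineral'] (min_width=14, slack=2)

Answer: |fire   a   laser|
|security    deep|
|stop     quickly|
|high    hospital|
|leaf old rock we|
|bird   you  frog|
|pepper mineral  |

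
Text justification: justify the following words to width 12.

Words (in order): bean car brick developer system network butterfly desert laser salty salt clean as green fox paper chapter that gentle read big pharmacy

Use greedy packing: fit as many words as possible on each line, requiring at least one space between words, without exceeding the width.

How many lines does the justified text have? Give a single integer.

Answer: 14

Derivation:
Line 1: ['bean', 'car'] (min_width=8, slack=4)
Line 2: ['brick'] (min_width=5, slack=7)
Line 3: ['developer'] (min_width=9, slack=3)
Line 4: ['system'] (min_width=6, slack=6)
Line 5: ['network'] (min_width=7, slack=5)
Line 6: ['butterfly'] (min_width=9, slack=3)
Line 7: ['desert', 'laser'] (min_width=12, slack=0)
Line 8: ['salty', 'salt'] (min_width=10, slack=2)
Line 9: ['clean', 'as'] (min_width=8, slack=4)
Line 10: ['green', 'fox'] (min_width=9, slack=3)
Line 11: ['paper'] (min_width=5, slack=7)
Line 12: ['chapter', 'that'] (min_width=12, slack=0)
Line 13: ['gentle', 'read'] (min_width=11, slack=1)
Line 14: ['big', 'pharmacy'] (min_width=12, slack=0)
Total lines: 14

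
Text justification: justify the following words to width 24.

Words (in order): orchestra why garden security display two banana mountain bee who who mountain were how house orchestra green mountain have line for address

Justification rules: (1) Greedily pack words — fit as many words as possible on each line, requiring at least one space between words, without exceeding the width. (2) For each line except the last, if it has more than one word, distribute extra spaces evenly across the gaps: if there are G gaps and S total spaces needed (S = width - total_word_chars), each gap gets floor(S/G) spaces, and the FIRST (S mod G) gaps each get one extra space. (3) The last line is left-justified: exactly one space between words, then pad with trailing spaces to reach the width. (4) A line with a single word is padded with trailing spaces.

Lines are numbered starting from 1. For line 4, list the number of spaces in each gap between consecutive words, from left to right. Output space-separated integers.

Line 1: ['orchestra', 'why', 'garden'] (min_width=20, slack=4)
Line 2: ['security', 'display', 'two'] (min_width=20, slack=4)
Line 3: ['banana', 'mountain', 'bee', 'who'] (min_width=23, slack=1)
Line 4: ['who', 'mountain', 'were', 'how'] (min_width=21, slack=3)
Line 5: ['house', 'orchestra', 'green'] (min_width=21, slack=3)
Line 6: ['mountain', 'have', 'line', 'for'] (min_width=22, slack=2)
Line 7: ['address'] (min_width=7, slack=17)

Answer: 2 2 2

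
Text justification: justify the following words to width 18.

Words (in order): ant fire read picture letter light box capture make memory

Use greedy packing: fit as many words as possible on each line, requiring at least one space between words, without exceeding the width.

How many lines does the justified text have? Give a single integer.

Line 1: ['ant', 'fire', 'read'] (min_width=13, slack=5)
Line 2: ['picture', 'letter'] (min_width=14, slack=4)
Line 3: ['light', 'box', 'capture'] (min_width=17, slack=1)
Line 4: ['make', 'memory'] (min_width=11, slack=7)
Total lines: 4

Answer: 4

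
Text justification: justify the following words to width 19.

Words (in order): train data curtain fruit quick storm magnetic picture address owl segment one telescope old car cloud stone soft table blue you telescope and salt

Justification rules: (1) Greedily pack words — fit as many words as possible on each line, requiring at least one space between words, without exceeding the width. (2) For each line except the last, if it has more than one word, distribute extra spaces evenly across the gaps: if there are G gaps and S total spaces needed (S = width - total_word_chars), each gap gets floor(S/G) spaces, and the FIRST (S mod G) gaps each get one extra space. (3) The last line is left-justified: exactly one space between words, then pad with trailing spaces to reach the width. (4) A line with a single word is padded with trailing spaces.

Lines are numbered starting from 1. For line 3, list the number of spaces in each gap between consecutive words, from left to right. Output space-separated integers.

Answer: 4

Derivation:
Line 1: ['train', 'data', 'curtain'] (min_width=18, slack=1)
Line 2: ['fruit', 'quick', 'storm'] (min_width=17, slack=2)
Line 3: ['magnetic', 'picture'] (min_width=16, slack=3)
Line 4: ['address', 'owl', 'segment'] (min_width=19, slack=0)
Line 5: ['one', 'telescope', 'old'] (min_width=17, slack=2)
Line 6: ['car', 'cloud', 'stone'] (min_width=15, slack=4)
Line 7: ['soft', 'table', 'blue', 'you'] (min_width=19, slack=0)
Line 8: ['telescope', 'and', 'salt'] (min_width=18, slack=1)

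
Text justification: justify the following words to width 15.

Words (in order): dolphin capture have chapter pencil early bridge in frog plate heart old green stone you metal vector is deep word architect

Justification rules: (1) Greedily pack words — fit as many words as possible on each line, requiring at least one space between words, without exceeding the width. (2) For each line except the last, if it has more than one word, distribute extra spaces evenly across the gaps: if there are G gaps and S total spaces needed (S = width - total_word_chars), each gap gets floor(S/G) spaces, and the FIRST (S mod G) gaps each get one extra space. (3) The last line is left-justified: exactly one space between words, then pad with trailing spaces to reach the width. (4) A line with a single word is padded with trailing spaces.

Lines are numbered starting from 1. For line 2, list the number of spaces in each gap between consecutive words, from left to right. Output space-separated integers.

Answer: 4

Derivation:
Line 1: ['dolphin', 'capture'] (min_width=15, slack=0)
Line 2: ['have', 'chapter'] (min_width=12, slack=3)
Line 3: ['pencil', 'early'] (min_width=12, slack=3)
Line 4: ['bridge', 'in', 'frog'] (min_width=14, slack=1)
Line 5: ['plate', 'heart', 'old'] (min_width=15, slack=0)
Line 6: ['green', 'stone', 'you'] (min_width=15, slack=0)
Line 7: ['metal', 'vector', 'is'] (min_width=15, slack=0)
Line 8: ['deep', 'word'] (min_width=9, slack=6)
Line 9: ['architect'] (min_width=9, slack=6)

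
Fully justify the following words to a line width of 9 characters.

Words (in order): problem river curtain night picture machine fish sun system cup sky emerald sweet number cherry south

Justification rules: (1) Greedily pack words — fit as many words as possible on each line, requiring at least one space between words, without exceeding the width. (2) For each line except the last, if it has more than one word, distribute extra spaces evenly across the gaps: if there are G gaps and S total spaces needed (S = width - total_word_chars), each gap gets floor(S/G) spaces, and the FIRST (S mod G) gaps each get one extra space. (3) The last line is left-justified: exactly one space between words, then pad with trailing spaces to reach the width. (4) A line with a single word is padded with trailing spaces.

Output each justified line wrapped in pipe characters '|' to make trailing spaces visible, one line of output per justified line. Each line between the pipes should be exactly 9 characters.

Line 1: ['problem'] (min_width=7, slack=2)
Line 2: ['river'] (min_width=5, slack=4)
Line 3: ['curtain'] (min_width=7, slack=2)
Line 4: ['night'] (min_width=5, slack=4)
Line 5: ['picture'] (min_width=7, slack=2)
Line 6: ['machine'] (min_width=7, slack=2)
Line 7: ['fish', 'sun'] (min_width=8, slack=1)
Line 8: ['system'] (min_width=6, slack=3)
Line 9: ['cup', 'sky'] (min_width=7, slack=2)
Line 10: ['emerald'] (min_width=7, slack=2)
Line 11: ['sweet'] (min_width=5, slack=4)
Line 12: ['number'] (min_width=6, slack=3)
Line 13: ['cherry'] (min_width=6, slack=3)
Line 14: ['south'] (min_width=5, slack=4)

Answer: |problem  |
|river    |
|curtain  |
|night    |
|picture  |
|machine  |
|fish  sun|
|system   |
|cup   sky|
|emerald  |
|sweet    |
|number   |
|cherry   |
|south    |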